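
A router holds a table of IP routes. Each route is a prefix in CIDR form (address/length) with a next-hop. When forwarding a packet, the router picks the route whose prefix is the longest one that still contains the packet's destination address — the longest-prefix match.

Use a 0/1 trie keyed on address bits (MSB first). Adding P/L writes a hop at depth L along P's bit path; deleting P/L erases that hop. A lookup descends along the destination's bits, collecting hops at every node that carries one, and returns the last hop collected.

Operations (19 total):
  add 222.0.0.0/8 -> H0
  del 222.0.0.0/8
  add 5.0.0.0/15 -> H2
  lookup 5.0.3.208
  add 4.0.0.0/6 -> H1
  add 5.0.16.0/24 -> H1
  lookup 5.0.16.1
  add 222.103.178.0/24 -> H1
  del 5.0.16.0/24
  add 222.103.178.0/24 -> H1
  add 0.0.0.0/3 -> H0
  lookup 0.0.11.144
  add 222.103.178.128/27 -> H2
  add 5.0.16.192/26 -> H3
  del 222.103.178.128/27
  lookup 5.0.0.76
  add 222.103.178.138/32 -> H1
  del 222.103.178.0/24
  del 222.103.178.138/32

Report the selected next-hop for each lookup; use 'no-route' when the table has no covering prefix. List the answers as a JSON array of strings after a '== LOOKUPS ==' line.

Apply in order:
  add 222.0.0.0/8 -> H0 at depth 8
  del 222.0.0.0/8 (clear depth 8)
  add 5.0.0.0/15 -> H2 at depth 15
  ? 5.0.3.208  path d0:-→d1:-→d2:-→d3:-→d4:-→d5:-→d6:-→d7:-→d8:-→d9:-→d10:-→d11:-→d12:-→d13:-→d14:-→d15:H2  best=H2
  add 4.0.0.0/6 -> H1 at depth 6
  add 5.0.16.0/24 -> H1 at depth 24
  ? 5.0.16.1  path d0:-→d1:-→d2:-→d3:-→d4:-→d5:-→d6:H1→d7:-→d8:-→d9:-→d10:-→d11:-→d12:-→d13:-→d14:-→d15:H2→d16:-→d17:-→d18:-→d19:-→d20:-→d21:-→d22:-→d23:-→d24:H1  best=H1
  add 222.103.178.0/24 -> H1 at depth 24
  del 5.0.16.0/24 (clear depth 24)
  add 222.103.178.0/24 -> H1 at depth 24
  add 0.0.0.0/3 -> H0 at depth 3
  ? 0.0.11.144  path d0:-→d1:-→d2:-→d3:H0→d4:-→d5:-  best=H0
  add 222.103.178.128/27 -> H2 at depth 27
  add 5.0.16.192/26 -> H3 at depth 26
  del 222.103.178.128/27 (clear depth 27)
  ? 5.0.0.76  path d0:-→d1:-→d2:-→d3:H0→d4:-→d5:-→d6:H1→d7:-→d8:-→d9:-→d10:-→d11:-→d12:-→d13:-→d14:-→d15:H2→d16:-→d17:-→d18:-→d19:-  best=H2
  add 222.103.178.138/32 -> H1 at depth 32
  del 222.103.178.0/24 (clear depth 24)
  del 222.103.178.138/32 (clear depth 32)

== LOOKUPS ==
["H2","H1","H0","H2"]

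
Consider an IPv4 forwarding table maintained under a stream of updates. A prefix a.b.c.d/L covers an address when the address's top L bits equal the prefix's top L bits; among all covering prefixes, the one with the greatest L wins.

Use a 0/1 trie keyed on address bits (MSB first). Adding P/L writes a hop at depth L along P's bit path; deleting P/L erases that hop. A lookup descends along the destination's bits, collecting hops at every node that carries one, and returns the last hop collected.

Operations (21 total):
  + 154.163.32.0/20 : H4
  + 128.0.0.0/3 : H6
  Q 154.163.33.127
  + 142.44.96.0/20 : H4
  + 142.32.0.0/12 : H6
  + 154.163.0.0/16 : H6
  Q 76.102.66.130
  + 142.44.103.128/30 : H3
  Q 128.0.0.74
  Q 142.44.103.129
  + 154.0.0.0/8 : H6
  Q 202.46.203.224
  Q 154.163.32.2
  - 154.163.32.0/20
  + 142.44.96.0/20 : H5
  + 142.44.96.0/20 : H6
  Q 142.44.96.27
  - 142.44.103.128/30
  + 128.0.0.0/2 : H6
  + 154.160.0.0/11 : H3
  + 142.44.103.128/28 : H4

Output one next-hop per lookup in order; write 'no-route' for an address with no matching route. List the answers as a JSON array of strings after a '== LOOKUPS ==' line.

Trace:
  add 154.163.32.0/20 -> H4 at depth 20
  add 128.0.0.0/3 -> H6 at depth 3
  Q 154.163.33.127: descend 10011010101000110010 ; hops seen [H6,H4] ; pick H4
  add 142.44.96.0/20 -> H4 at depth 20
  add 142.32.0.0/12 -> H6 at depth 12
  add 154.163.0.0/16 -> H6 at depth 16
  Q 76.102.66.130: descend ε ; hops seen [∅] ; pick no-route
  add 142.44.103.128/30 -> H3 at depth 30
  Q 128.0.0.74: descend 1000 ; hops seen [H6] ; pick H6
  Q 142.44.103.129: descend 100011100010110001100111100000 ; hops seen [H6,H6,H4,H3] ; pick H3
  add 154.0.0.0/8 -> H6 at depth 8
  Q 202.46.203.224: descend 1 ; hops seen [∅] ; pick no-route
  Q 154.163.32.2: descend 10011010101000110010 ; hops seen [H6,H6,H6,H4] ; pick H4
  - 154.163.32.0/20 clear@20
  add 142.44.96.0/20 -> H5 at depth 20
  add 142.44.96.0/20 -> H6 at depth 20
  Q 142.44.96.27: descend 100011100010110001100 ; hops seen [H6,H6,H6] ; pick H6
  - 142.44.103.128/30 clear@30
  add 128.0.0.0/2 -> H6 at depth 2
  add 154.160.0.0/11 -> H3 at depth 11
  add 142.44.103.128/28 -> H4 at depth 28

== LOOKUPS ==
["H4","no-route","H6","H3","no-route","H4","H6"]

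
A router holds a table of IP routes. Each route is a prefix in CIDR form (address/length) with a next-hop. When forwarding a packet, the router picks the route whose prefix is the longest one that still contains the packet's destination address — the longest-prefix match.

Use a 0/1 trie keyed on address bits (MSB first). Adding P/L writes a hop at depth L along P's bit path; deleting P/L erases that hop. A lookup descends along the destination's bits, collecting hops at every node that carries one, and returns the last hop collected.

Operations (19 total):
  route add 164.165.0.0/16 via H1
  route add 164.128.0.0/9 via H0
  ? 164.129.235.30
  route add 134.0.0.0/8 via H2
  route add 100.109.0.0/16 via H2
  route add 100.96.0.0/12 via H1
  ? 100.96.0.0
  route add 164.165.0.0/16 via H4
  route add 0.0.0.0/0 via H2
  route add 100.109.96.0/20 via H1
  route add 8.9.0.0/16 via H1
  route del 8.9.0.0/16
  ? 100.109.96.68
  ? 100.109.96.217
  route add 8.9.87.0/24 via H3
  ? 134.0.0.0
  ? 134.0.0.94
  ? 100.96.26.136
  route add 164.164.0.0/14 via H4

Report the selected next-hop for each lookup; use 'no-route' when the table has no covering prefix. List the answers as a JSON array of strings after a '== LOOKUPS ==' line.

Apply in order:
  add 164.165.0.0/16 -> H1 at depth 16
  add 164.128.0.0/9 -> H0 at depth 9
  lookup 164.129.235.30: bits 1010010010 walk d0:-→d1:-→d2:-→d3:-→d4:-→d5:-→d6:-→d7:-→d8:-→d9:H0→d10:- -> H0
  add 134.0.0.0/8 -> H2 at depth 8
  add 100.109.0.0/16 -> H2 at depth 16
  add 100.96.0.0/12 -> H1 at depth 12
  lookup 100.96.0.0: bits 011001000110 walk d0:-→d1:-→d2:-→d3:-→d4:-→d5:-→d6:-→d7:-→d8:-→d9:-→d10:-→d11:-→d12:H1 -> H1
  add 164.165.0.0/16 -> H4 at depth 16
  add 0.0.0.0/0 -> H2 at depth 0
  add 100.109.96.0/20 -> H1 at depth 20
  add 8.9.0.0/16 -> H1 at depth 16
  del 8.9.0.0/16 (clear depth 16)
  lookup 100.109.96.68: bits 01100100011011010110 walk d0:H2→d1:-→d2:-→d3:-→d4:-→d5:-→d6:-→d7:-→d8:-→d9:-→d10:-→d11:-→d12:H1→d13:-→d14:-→d15:-→d16:H2→d17:-→d18:-→d19:-→d20:H1 -> H1
  lookup 100.109.96.217: bits 01100100011011010110 walk d0:H2→d1:-→d2:-→d3:-→d4:-→d5:-→d6:-→d7:-→d8:-→d9:-→d10:-→d11:-→d12:H1→d13:-→d14:-→d15:-→d16:H2→d17:-→d18:-→d19:-→d20:H1 -> H1
  add 8.9.87.0/24 -> H3 at depth 24
  lookup 134.0.0.0: bits 10000110 walk d0:H2→d1:-→d2:-→d3:-→d4:-→d5:-→d6:-→d7:-→d8:H2 -> H2
  lookup 134.0.0.94: bits 10000110 walk d0:H2→d1:-→d2:-→d3:-→d4:-→d5:-→d6:-→d7:-→d8:H2 -> H2
  lookup 100.96.26.136: bits 011001000110 walk d0:H2→d1:-→d2:-→d3:-→d4:-→d5:-→d6:-→d7:-→d8:-→d9:-→d10:-→d11:-→d12:H1 -> H1
  add 164.164.0.0/14 -> H4 at depth 14

== LOOKUPS ==
["H0","H1","H1","H1","H2","H2","H1"]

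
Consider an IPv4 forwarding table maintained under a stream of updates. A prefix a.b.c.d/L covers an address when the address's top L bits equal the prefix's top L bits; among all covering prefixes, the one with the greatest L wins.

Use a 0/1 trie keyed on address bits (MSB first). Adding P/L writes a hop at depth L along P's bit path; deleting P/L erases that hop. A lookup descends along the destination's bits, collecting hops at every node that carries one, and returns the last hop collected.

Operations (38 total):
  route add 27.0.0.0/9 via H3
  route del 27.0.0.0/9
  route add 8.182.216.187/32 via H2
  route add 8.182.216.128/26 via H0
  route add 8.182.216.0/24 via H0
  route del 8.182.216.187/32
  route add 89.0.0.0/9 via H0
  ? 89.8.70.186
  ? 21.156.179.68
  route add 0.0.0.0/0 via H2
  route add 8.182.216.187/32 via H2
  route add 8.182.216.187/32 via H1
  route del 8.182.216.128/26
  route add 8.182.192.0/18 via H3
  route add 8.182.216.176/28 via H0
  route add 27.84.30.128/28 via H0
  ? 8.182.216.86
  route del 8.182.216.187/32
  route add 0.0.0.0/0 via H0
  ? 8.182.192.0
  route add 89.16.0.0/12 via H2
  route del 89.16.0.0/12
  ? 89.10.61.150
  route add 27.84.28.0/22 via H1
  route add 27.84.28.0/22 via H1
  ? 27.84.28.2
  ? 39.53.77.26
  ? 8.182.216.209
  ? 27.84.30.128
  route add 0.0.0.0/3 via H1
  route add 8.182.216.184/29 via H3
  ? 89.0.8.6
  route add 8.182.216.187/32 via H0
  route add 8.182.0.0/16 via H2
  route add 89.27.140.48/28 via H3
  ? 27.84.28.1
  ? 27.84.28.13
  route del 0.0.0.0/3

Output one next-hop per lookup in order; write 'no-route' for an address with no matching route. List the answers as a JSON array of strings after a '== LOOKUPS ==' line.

Apply in order:
  add 27.0.0.0/9 -> H3 at depth 9
  - 27.0.0.0/9 clear@9
  add 8.182.216.187/32 -> H2 at depth 32
  add 8.182.216.128/26 -> H0 at depth 26
  add 8.182.216.0/24 -> H0 at depth 24
  - 8.182.216.187/32 clear@32
  add 89.0.0.0/9 -> H0 at depth 9
  ? 89.8.70.186  path d0:-→d1:-→d2:-→d3:-→d4:-→d5:-→d6:-→d7:-→d8:-→d9:H0  best=H0
  ? 21.156.179.68  path d0:-→d1:-→d2:-→d3:-→d4:-  best=no-route
  add 0.0.0.0/0 -> H2 at depth 0
  add 8.182.216.187/32 -> H2 at depth 32
  add 8.182.216.187/32 -> H1 at depth 32
  - 8.182.216.128/26 clear@26
  add 8.182.192.0/18 -> H3 at depth 18
  add 8.182.216.176/28 -> H0 at depth 28
  add 27.84.30.128/28 -> H0 at depth 28
  ? 8.182.216.86  path d0:H2→d1:-→d2:-→d3:-→d4:-→d5:-→d6:-→d7:-→d8:-→d9:-→d10:-→d11:-→d12:-→d13:-→d14:-→d15:-→d16:-→d17:-→d18:H3→d19:-→d20:-→d21:-→d22:-→d23:-→d24:H0  best=H0
  - 8.182.216.187/32 clear@32
  add 0.0.0.0/0 -> H0 at depth 0
  ? 8.182.192.0  path d0:H0→d1:-→d2:-→d3:-→d4:-→d5:-→d6:-→d7:-→d8:-→d9:-→d10:-→d11:-→d12:-→d13:-→d14:-→d15:-→d16:-→d17:-→d18:H3→d19:-  best=H3
  add 89.16.0.0/12 -> H2 at depth 12
  - 89.16.0.0/12 clear@12
  ? 89.10.61.150  path d0:H0→d1:-→d2:-→d3:-→d4:-→d5:-→d6:-→d7:-→d8:-→d9:H0→d10:-→d11:-  best=H0
  add 27.84.28.0/22 -> H1 at depth 22
  add 27.84.28.0/22 -> H1 at depth 22
  ? 27.84.28.2  path d0:H0→d1:-→d2:-→d3:-→d4:-→d5:-→d6:-→d7:-→d8:-→d9:-→d10:-→d11:-→d12:-→d13:-→d14:-→d15:-→d16:-→d17:-→d18:-→d19:-→d20:-→d21:-→d22:H1  best=H1
  ? 39.53.77.26  path d0:H0→d1:-→d2:-  best=H0
  ? 8.182.216.209  path d0:H0→d1:-→d2:-→d3:-→d4:-→d5:-→d6:-→d7:-→d8:-→d9:-→d10:-→d11:-→d12:-→d13:-→d14:-→d15:-→d16:-→d17:-→d18:H3→d19:-→d20:-→d21:-→d22:-→d23:-→d24:H0→d25:-  best=H0
  ? 27.84.30.128  path d0:H0→d1:-→d2:-→d3:-→d4:-→d5:-→d6:-→d7:-→d8:-→d9:-→d10:-→d11:-→d12:-→d13:-→d14:-→d15:-→d16:-→d17:-→d18:-→d19:-→d20:-→d21:-→d22:H1→d23:-→d24:-→d25:-→d26:-→d27:-→d28:H0  best=H0
  add 0.0.0.0/3 -> H1 at depth 3
  add 8.182.216.184/29 -> H3 at depth 29
  ? 89.0.8.6  path d0:H0→d1:-→d2:-→d3:-→d4:-→d5:-→d6:-→d7:-→d8:-→d9:H0→d10:-→d11:-  best=H0
  add 8.182.216.187/32 -> H0 at depth 32
  add 8.182.0.0/16 -> H2 at depth 16
  add 89.27.140.48/28 -> H3 at depth 28
  ? 27.84.28.1  path d0:H0→d1:-→d2:-→d3:H1→d4:-→d5:-→d6:-→d7:-→d8:-→d9:-→d10:-→d11:-→d12:-→d13:-→d14:-→d15:-→d16:-→d17:-→d18:-→d19:-→d20:-→d21:-→d22:H1  best=H1
  ? 27.84.28.13  path d0:H0→d1:-→d2:-→d3:H1→d4:-→d5:-→d6:-→d7:-→d8:-→d9:-→d10:-→d11:-→d12:-→d13:-→d14:-→d15:-→d16:-→d17:-→d18:-→d19:-→d20:-→d21:-→d22:H1  best=H1
  - 0.0.0.0/3 clear@3

== LOOKUPS ==
["H0","no-route","H0","H3","H0","H1","H0","H0","H0","H0","H1","H1"]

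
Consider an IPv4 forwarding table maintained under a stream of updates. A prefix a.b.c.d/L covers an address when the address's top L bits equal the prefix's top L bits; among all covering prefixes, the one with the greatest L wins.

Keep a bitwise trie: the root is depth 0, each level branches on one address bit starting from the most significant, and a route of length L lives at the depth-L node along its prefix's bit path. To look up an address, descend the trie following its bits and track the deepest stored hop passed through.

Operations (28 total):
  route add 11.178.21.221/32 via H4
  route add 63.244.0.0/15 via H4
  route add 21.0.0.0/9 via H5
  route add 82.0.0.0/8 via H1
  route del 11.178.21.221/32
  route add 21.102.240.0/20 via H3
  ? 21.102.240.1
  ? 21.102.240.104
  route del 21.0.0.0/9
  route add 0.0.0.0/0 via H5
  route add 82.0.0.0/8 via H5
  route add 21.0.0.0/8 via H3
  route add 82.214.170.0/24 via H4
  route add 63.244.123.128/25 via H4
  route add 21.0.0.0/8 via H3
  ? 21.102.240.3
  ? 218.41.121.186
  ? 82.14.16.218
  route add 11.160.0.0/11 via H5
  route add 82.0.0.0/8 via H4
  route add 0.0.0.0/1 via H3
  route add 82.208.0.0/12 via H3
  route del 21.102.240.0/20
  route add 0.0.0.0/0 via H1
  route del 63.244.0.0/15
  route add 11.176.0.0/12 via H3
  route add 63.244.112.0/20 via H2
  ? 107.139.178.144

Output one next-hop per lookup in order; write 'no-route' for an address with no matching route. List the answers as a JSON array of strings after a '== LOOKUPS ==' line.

Process each operation:
  add 11.178.21.221/32 -> H4 at depth 32
  add 63.244.0.0/15 -> H4 at depth 15
  add 21.0.0.0/9 -> H5 at depth 9
  add 82.0.0.0/8 -> H1 at depth 8
  del 11.178.21.221/32 (clear depth 32)
  add 21.102.240.0/20 -> H3 at depth 20
  lookup 21.102.240.1: bits 00010101011001101111 walk d0:-→d1:-→d2:-→d3:-→d4:-→d5:-→d6:-→d7:-→d8:-→d9:H5→d10:-→d11:-→d12:-→d13:-→d14:-→d15:-→d16:-→d17:-→d18:-→d19:-→d20:H3 -> H3
  lookup 21.102.240.104: bits 00010101011001101111 walk d0:-→d1:-→d2:-→d3:-→d4:-→d5:-→d6:-→d7:-→d8:-→d9:H5→d10:-→d11:-→d12:-→d13:-→d14:-→d15:-→d16:-→d17:-→d18:-→d19:-→d20:H3 -> H3
  del 21.0.0.0/9 (clear depth 9)
  add 0.0.0.0/0 -> H5 at depth 0
  add 82.0.0.0/8 -> H5 at depth 8
  add 21.0.0.0/8 -> H3 at depth 8
  add 82.214.170.0/24 -> H4 at depth 24
  add 63.244.123.128/25 -> H4 at depth 25
  add 21.0.0.0/8 -> H3 at depth 8
  lookup 21.102.240.3: bits 00010101011001101111 walk d0:H5→d1:-→d2:-→d3:-→d4:-→d5:-→d6:-→d7:-→d8:H3→d9:-→d10:-→d11:-→d12:-→d13:-→d14:-→d15:-→d16:-→d17:-→d18:-→d19:-→d20:H3 -> H3
  lookup 218.41.121.186: bits ε walk d0:H5 -> H5
  lookup 82.14.16.218: bits 01010010 walk d0:H5→d1:-→d2:-→d3:-→d4:-→d5:-→d6:-→d7:-→d8:H5 -> H5
  add 11.160.0.0/11 -> H5 at depth 11
  add 82.0.0.0/8 -> H4 at depth 8
  add 0.0.0.0/1 -> H3 at depth 1
  add 82.208.0.0/12 -> H3 at depth 12
  del 21.102.240.0/20 (clear depth 20)
  add 0.0.0.0/0 -> H1 at depth 0
  del 63.244.0.0/15 (clear depth 15)
  add 11.176.0.0/12 -> H3 at depth 12
  add 63.244.112.0/20 -> H2 at depth 20
  lookup 107.139.178.144: bits 01 walk d0:H1→d1:H3→d2:- -> H3

== LOOKUPS ==
["H3","H3","H3","H5","H5","H3"]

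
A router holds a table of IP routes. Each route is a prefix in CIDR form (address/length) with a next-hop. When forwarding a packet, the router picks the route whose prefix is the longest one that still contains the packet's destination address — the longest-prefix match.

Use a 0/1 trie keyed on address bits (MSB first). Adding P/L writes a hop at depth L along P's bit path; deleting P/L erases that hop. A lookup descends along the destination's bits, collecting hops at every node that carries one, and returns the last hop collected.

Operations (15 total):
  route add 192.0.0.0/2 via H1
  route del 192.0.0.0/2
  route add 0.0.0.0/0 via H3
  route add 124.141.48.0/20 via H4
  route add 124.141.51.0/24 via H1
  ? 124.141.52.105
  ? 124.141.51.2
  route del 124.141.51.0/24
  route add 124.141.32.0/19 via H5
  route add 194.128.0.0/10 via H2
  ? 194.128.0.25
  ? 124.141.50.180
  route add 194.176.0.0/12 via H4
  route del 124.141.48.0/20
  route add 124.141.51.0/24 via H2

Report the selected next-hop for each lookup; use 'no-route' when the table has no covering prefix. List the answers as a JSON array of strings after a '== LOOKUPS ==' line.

Process each operation:
  add 192.0.0.0/2 -> H1 at depth 2
  - 192.0.0.0/2 clear@2
  add 0.0.0.0/0 -> H3 at depth 0
  add 124.141.48.0/20 -> H4 at depth 20
  add 124.141.51.0/24 -> H1 at depth 24
  Q 124.141.52.105: descend 011111001000110100110 ; hops seen [H3,H4] ; pick H4
  Q 124.141.51.2: descend 011111001000110100110011 ; hops seen [H3,H4,H1] ; pick H1
  - 124.141.51.0/24 clear@24
  add 124.141.32.0/19 -> H5 at depth 19
  add 194.128.0.0/10 -> H2 at depth 10
  Q 194.128.0.25: descend 1100001010 ; hops seen [H3,H2] ; pick H2
  Q 124.141.50.180: descend 01111100100011010011001 ; hops seen [H3,H5,H4] ; pick H4
  add 194.176.0.0/12 -> H4 at depth 12
  - 124.141.48.0/20 clear@20
  add 124.141.51.0/24 -> H2 at depth 24

== LOOKUPS ==
["H4","H1","H2","H4"]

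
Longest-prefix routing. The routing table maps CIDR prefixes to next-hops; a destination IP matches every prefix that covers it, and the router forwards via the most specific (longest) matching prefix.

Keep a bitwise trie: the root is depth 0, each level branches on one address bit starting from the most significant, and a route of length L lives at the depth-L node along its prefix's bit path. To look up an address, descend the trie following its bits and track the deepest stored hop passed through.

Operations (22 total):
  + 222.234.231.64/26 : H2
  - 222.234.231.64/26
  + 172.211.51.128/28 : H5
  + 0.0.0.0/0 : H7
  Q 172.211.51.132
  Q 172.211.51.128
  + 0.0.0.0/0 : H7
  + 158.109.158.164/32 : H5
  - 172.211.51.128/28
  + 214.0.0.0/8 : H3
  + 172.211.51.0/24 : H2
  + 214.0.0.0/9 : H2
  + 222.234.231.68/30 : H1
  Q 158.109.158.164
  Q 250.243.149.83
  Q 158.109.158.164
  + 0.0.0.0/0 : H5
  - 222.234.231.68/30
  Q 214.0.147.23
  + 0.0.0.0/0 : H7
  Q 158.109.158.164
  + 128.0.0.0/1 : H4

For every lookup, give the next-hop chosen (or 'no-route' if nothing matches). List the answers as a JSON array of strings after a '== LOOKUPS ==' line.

Process each operation:
  + 222.234.231.64/26 (H2) depth=26
  del 222.234.231.64/26 (clear depth 26)
  + 172.211.51.128/28 (H5) depth=28
  + 0.0.0.0/0 (H7) depth=0
  ? 172.211.51.132  path d0:H7→d1:-→d2:-→d3:-→d4:-→d5:-→d6:-→d7:-→d8:-→d9:-→d10:-→d11:-→d12:-→d13:-→d14:-→d15:-→d16:-→d17:-→d18:-→d19:-→d20:-→d21:-→d22:-→d23:-→d24:-→d25:-→d26:-→d27:-→d28:H5  best=H5
  ? 172.211.51.128  path d0:H7→d1:-→d2:-→d3:-→d4:-→d5:-→d6:-→d7:-→d8:-→d9:-→d10:-→d11:-→d12:-→d13:-→d14:-→d15:-→d16:-→d17:-→d18:-→d19:-→d20:-→d21:-→d22:-→d23:-→d24:-→d25:-→d26:-→d27:-→d28:H5  best=H5
  + 0.0.0.0/0 (H7) depth=0
  + 158.109.158.164/32 (H5) depth=32
  del 172.211.51.128/28 (clear depth 28)
  + 214.0.0.0/8 (H3) depth=8
  + 172.211.51.0/24 (H2) depth=24
  + 214.0.0.0/9 (H2) depth=9
  + 222.234.231.68/30 (H1) depth=30
  ? 158.109.158.164  path d0:H7→d1:-→d2:-→d3:-→d4:-→d5:-→d6:-→d7:-→d8:-→d9:-→d10:-→d11:-→d12:-→d13:-→d14:-→d15:-→d16:-→d17:-→d18:-→d19:-→d20:-→d21:-→d22:-→d23:-→d24:-→d25:-→d26:-→d27:-→d28:-→d29:-→d30:-→d31:-→d32:H5  best=H5
  ? 250.243.149.83  path d0:H7→d1:-→d2:-  best=H7
  ? 158.109.158.164  path d0:H7→d1:-→d2:-→d3:-→d4:-→d5:-→d6:-→d7:-→d8:-→d9:-→d10:-→d11:-→d12:-→d13:-→d14:-→d15:-→d16:-→d17:-→d18:-→d19:-→d20:-→d21:-→d22:-→d23:-→d24:-→d25:-→d26:-→d27:-→d28:-→d29:-→d30:-→d31:-→d32:H5  best=H5
  + 0.0.0.0/0 (H5) depth=0
  del 222.234.231.68/30 (clear depth 30)
  ? 214.0.147.23  path d0:H5→d1:-→d2:-→d3:-→d4:-→d5:-→d6:-→d7:-→d8:H3→d9:H2  best=H2
  + 0.0.0.0/0 (H7) depth=0
  ? 158.109.158.164  path d0:H7→d1:-→d2:-→d3:-→d4:-→d5:-→d6:-→d7:-→d8:-→d9:-→d10:-→d11:-→d12:-→d13:-→d14:-→d15:-→d16:-→d17:-→d18:-→d19:-→d20:-→d21:-→d22:-→d23:-→d24:-→d25:-→d26:-→d27:-→d28:-→d29:-→d30:-→d31:-→d32:H5  best=H5
  + 128.0.0.0/1 (H4) depth=1

== LOOKUPS ==
["H5","H5","H5","H7","H5","H2","H5"]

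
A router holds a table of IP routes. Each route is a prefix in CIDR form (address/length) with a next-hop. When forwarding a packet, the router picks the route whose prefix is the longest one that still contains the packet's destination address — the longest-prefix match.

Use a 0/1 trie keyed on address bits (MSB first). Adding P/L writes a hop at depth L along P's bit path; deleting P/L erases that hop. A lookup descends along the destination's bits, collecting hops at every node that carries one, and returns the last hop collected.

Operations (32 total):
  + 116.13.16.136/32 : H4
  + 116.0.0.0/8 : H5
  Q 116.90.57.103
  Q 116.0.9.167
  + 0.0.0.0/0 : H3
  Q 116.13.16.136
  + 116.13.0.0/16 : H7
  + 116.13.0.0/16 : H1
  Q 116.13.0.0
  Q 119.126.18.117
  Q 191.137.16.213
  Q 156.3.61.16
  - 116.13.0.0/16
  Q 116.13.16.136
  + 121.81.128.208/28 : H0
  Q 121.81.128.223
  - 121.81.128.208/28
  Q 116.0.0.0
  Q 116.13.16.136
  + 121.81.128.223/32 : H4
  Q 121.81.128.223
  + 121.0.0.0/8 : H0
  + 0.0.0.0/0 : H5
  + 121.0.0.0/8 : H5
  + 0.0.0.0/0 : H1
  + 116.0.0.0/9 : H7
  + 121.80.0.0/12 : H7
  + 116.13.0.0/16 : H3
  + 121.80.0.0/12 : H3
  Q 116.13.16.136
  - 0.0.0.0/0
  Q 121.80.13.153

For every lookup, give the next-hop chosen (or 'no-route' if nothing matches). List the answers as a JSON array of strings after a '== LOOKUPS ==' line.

Process each operation:
  + 116.13.16.136/32 (H4) depth=32
  + 116.0.0.0/8 (H5) depth=8
  lookup 116.90.57.103: bits 011101000 walk d0:-→d1:-→d2:-→d3:-→d4:-→d5:-→d6:-→d7:-→d8:H5→d9:- -> H5
  lookup 116.0.9.167: bits 011101000000 walk d0:-→d1:-→d2:-→d3:-→d4:-→d5:-→d6:-→d7:-→d8:H5→d9:-→d10:-→d11:-→d12:- -> H5
  + 0.0.0.0/0 (H3) depth=0
  lookup 116.13.16.136: bits 01110100000011010001000010001000 walk d0:H3→d1:-→d2:-→d3:-→d4:-→d5:-→d6:-→d7:-→d8:H5→d9:-→d10:-→d11:-→d12:-→d13:-→d14:-→d15:-→d16:-→d17:-→d18:-→d19:-→d20:-→d21:-→d22:-→d23:-→d24:-→d25:-→d26:-→d27:-→d28:-→d29:-→d30:-→d31:-→d32:H4 -> H4
  + 116.13.0.0/16 (H7) depth=16
  + 116.13.0.0/16 (H1) depth=16
  lookup 116.13.0.0: bits 0111010000001101000 walk d0:H3→d1:-→d2:-→d3:-→d4:-→d5:-→d6:-→d7:-→d8:H5→d9:-→d10:-→d11:-→d12:-→d13:-→d14:-→d15:-→d16:H1→d17:-→d18:-→d19:- -> H1
  lookup 119.126.18.117: bits 011101 walk d0:H3→d1:-→d2:-→d3:-→d4:-→d5:-→d6:- -> H3
  lookup 191.137.16.213: bits ε walk d0:H3 -> H3
  lookup 156.3.61.16: bits ε walk d0:H3 -> H3
  del 116.13.0.0/16 (clear depth 16)
  lookup 116.13.16.136: bits 01110100000011010001000010001000 walk d0:H3→d1:-→d2:-→d3:-→d4:-→d5:-→d6:-→d7:-→d8:H5→d9:-→d10:-→d11:-→d12:-→d13:-→d14:-→d15:-→d16:-→d17:-→d18:-→d19:-→d20:-→d21:-→d22:-→d23:-→d24:-→d25:-→d26:-→d27:-→d28:-→d29:-→d30:-→d31:-→d32:H4 -> H4
  + 121.81.128.208/28 (H0) depth=28
  lookup 121.81.128.223: bits 0111100101010001100000001101 walk d0:H3→d1:-→d2:-→d3:-→d4:-→d5:-→d6:-→d7:-→d8:-→d9:-→d10:-→d11:-→d12:-→d13:-→d14:-→d15:-→d16:-→d17:-→d18:-→d19:-→d20:-→d21:-→d22:-→d23:-→d24:-→d25:-→d26:-→d27:-→d28:H0 -> H0
  del 121.81.128.208/28 (clear depth 28)
  lookup 116.0.0.0: bits 011101000000 walk d0:H3→d1:-→d2:-→d3:-→d4:-→d5:-→d6:-→d7:-→d8:H5→d9:-→d10:-→d11:-→d12:- -> H5
  lookup 116.13.16.136: bits 01110100000011010001000010001000 walk d0:H3→d1:-→d2:-→d3:-→d4:-→d5:-→d6:-→d7:-→d8:H5→d9:-→d10:-→d11:-→d12:-→d13:-→d14:-→d15:-→d16:-→d17:-→d18:-→d19:-→d20:-→d21:-→d22:-→d23:-→d24:-→d25:-→d26:-→d27:-→d28:-→d29:-→d30:-→d31:-→d32:H4 -> H4
  + 121.81.128.223/32 (H4) depth=32
  lookup 121.81.128.223: bits 01111001010100011000000011011111 walk d0:H3→d1:-→d2:-→d3:-→d4:-→d5:-→d6:-→d7:-→d8:-→d9:-→d10:-→d11:-→d12:-→d13:-→d14:-→d15:-→d16:-→d17:-→d18:-→d19:-→d20:-→d21:-→d22:-→d23:-→d24:-→d25:-→d26:-→d27:-→d28:-→d29:-→d30:-→d31:-→d32:H4 -> H4
  + 121.0.0.0/8 (H0) depth=8
  + 0.0.0.0/0 (H5) depth=0
  + 121.0.0.0/8 (H5) depth=8
  + 0.0.0.0/0 (H1) depth=0
  + 116.0.0.0/9 (H7) depth=9
  + 121.80.0.0/12 (H7) depth=12
  + 116.13.0.0/16 (H3) depth=16
  + 121.80.0.0/12 (H3) depth=12
  lookup 116.13.16.136: bits 01110100000011010001000010001000 walk d0:H1→d1:-→d2:-→d3:-→d4:-→d5:-→d6:-→d7:-→d8:H5→d9:H7→d10:-→d11:-→d12:-→d13:-→d14:-→d15:-→d16:H3→d17:-→d18:-→d19:-→d20:-→d21:-→d22:-→d23:-→d24:-→d25:-→d26:-→d27:-→d28:-→d29:-→d30:-→d31:-→d32:H4 -> H4
  del 0.0.0.0/0 (clear depth 0)
  lookup 121.80.13.153: bits 011110010101000 walk d0:-→d1:-→d2:-→d3:-→d4:-→d5:-→d6:-→d7:-→d8:H5→d9:-→d10:-→d11:-→d12:H3→d13:-→d14:-→d15:- -> H3

== LOOKUPS ==
["H5","H5","H4","H1","H3","H3","H3","H4","H0","H5","H4","H4","H4","H3"]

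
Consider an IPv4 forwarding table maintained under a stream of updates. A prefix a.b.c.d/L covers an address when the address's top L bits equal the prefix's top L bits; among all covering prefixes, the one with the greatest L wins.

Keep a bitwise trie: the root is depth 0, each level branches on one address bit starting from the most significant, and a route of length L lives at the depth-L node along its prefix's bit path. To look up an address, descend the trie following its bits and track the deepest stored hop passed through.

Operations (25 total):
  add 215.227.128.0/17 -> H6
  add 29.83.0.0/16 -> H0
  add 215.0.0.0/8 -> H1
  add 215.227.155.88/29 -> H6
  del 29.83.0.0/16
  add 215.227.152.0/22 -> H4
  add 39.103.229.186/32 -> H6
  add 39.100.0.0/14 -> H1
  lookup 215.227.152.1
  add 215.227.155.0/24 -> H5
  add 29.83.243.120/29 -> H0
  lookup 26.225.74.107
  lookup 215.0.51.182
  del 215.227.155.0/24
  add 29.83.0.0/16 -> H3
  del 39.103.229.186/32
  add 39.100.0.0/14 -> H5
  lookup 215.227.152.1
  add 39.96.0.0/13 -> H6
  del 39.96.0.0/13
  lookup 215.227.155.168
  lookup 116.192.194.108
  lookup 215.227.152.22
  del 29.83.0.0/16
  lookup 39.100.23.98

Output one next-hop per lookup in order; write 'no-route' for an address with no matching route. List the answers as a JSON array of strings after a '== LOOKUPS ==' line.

Process each operation:
  + 215.227.128.0/17 (H6) depth=17
  + 29.83.0.0/16 (H0) depth=16
  + 215.0.0.0/8 (H1) depth=8
  + 215.227.155.88/29 (H6) depth=29
  - 29.83.0.0/16 clear@16
  + 215.227.152.0/22 (H4) depth=22
  + 39.103.229.186/32 (H6) depth=32
  + 39.100.0.0/14 (H1) depth=14
  Q 215.227.152.1: descend 1101011111100011100110 ; hops seen [H1,H6,H4] ; pick H4
  + 215.227.155.0/24 (H5) depth=24
  + 29.83.243.120/29 (H0) depth=29
  Q 26.225.74.107: descend 00011 ; hops seen [∅] ; pick no-route
  Q 215.0.51.182: descend 11010111 ; hops seen [H1] ; pick H1
  - 215.227.155.0/24 clear@24
  + 29.83.0.0/16 (H3) depth=16
  - 39.103.229.186/32 clear@32
  + 39.100.0.0/14 (H5) depth=14
  Q 215.227.152.1: descend 1101011111100011100110 ; hops seen [H1,H6,H4] ; pick H4
  + 39.96.0.0/13 (H6) depth=13
  - 39.96.0.0/13 clear@13
  Q 215.227.155.168: descend 110101111110001110011011 ; hops seen [H1,H6,H4] ; pick H4
  Q 116.192.194.108: descend 0 ; hops seen [∅] ; pick no-route
  Q 215.227.152.22: descend 1101011111100011100110 ; hops seen [H1,H6,H4] ; pick H4
  - 29.83.0.0/16 clear@16
  Q 39.100.23.98: descend 00100111011001 ; hops seen [H5] ; pick H5

== LOOKUPS ==
["H4","no-route","H1","H4","H4","no-route","H4","H5"]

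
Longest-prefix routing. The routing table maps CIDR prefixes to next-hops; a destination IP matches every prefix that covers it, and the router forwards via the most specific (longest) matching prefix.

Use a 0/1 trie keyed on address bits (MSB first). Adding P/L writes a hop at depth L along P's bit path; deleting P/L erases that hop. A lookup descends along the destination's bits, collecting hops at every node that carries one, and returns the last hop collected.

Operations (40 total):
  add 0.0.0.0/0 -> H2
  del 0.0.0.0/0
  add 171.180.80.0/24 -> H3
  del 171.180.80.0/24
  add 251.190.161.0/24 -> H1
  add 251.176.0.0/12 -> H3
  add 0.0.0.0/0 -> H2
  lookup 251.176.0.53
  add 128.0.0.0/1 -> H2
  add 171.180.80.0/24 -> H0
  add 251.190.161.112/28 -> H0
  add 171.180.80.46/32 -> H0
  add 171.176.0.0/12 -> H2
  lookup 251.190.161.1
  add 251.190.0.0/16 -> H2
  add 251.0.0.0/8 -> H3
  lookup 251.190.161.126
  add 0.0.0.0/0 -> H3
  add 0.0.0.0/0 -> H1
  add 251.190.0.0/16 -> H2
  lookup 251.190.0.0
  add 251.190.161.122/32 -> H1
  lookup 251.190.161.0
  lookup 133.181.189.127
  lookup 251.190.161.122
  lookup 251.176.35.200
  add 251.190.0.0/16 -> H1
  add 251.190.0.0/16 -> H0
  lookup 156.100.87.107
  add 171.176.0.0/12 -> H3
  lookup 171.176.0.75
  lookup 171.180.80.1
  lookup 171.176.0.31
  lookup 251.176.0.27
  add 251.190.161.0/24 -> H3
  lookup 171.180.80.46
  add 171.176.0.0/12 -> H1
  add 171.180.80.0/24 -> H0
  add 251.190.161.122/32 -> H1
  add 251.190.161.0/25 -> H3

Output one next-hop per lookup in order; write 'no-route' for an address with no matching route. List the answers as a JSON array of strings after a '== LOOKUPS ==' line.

Trace:
  add 0.0.0.0/0 -> H2 at depth 0
  del 0.0.0.0/0 (clear depth 0)
  add 171.180.80.0/24 -> H3 at depth 24
  del 171.180.80.0/24 (clear depth 24)
  add 251.190.161.0/24 -> H1 at depth 24
  add 251.176.0.0/12 -> H3 at depth 12
  add 0.0.0.0/0 -> H2 at depth 0
  Q 251.176.0.53: descend 111110111011 ; hops seen [H2,H3] ; pick H3
  add 128.0.0.0/1 -> H2 at depth 1
  add 171.180.80.0/24 -> H0 at depth 24
  add 251.190.161.112/28 -> H0 at depth 28
  add 171.180.80.46/32 -> H0 at depth 32
  add 171.176.0.0/12 -> H2 at depth 12
  Q 251.190.161.1: descend 1111101110111110101000010 ; hops seen [H2,H2,H3,H1] ; pick H1
  add 251.190.0.0/16 -> H2 at depth 16
  add 251.0.0.0/8 -> H3 at depth 8
  Q 251.190.161.126: descend 1111101110111110101000010111 ; hops seen [H2,H2,H3,H3,H2,H1,H0] ; pick H0
  add 0.0.0.0/0 -> H3 at depth 0
  add 0.0.0.0/0 -> H1 at depth 0
  add 251.190.0.0/16 -> H2 at depth 16
  Q 251.190.0.0: descend 1111101110111110 ; hops seen [H1,H2,H3,H3,H2] ; pick H2
  add 251.190.161.122/32 -> H1 at depth 32
  Q 251.190.161.0: descend 1111101110111110101000010 ; hops seen [H1,H2,H3,H3,H2,H1] ; pick H1
  Q 133.181.189.127: descend 10 ; hops seen [H1,H2] ; pick H2
  Q 251.190.161.122: descend 11111011101111101010000101111010 ; hops seen [H1,H2,H3,H3,H2,H1,H0,H1] ; pick H1
  Q 251.176.35.200: descend 111110111011 ; hops seen [H1,H2,H3,H3] ; pick H3
  add 251.190.0.0/16 -> H1 at depth 16
  add 251.190.0.0/16 -> H0 at depth 16
  Q 156.100.87.107: descend 10 ; hops seen [H1,H2] ; pick H2
  add 171.176.0.0/12 -> H3 at depth 12
  Q 171.176.0.75: descend 1010101110110 ; hops seen [H1,H2,H3] ; pick H3
  Q 171.180.80.1: descend 10101011101101000101000000 ; hops seen [H1,H2,H3,H0] ; pick H0
  Q 171.176.0.31: descend 1010101110110 ; hops seen [H1,H2,H3] ; pick H3
  Q 251.176.0.27: descend 111110111011 ; hops seen [H1,H2,H3,H3] ; pick H3
  add 251.190.161.0/24 -> H3 at depth 24
  Q 171.180.80.46: descend 10101011101101000101000000101110 ; hops seen [H1,H2,H3,H0,H0] ; pick H0
  add 171.176.0.0/12 -> H1 at depth 12
  add 171.180.80.0/24 -> H0 at depth 24
  add 251.190.161.122/32 -> H1 at depth 32
  add 251.190.161.0/25 -> H3 at depth 25

== LOOKUPS ==
["H3","H1","H0","H2","H1","H2","H1","H3","H2","H3","H0","H3","H3","H0"]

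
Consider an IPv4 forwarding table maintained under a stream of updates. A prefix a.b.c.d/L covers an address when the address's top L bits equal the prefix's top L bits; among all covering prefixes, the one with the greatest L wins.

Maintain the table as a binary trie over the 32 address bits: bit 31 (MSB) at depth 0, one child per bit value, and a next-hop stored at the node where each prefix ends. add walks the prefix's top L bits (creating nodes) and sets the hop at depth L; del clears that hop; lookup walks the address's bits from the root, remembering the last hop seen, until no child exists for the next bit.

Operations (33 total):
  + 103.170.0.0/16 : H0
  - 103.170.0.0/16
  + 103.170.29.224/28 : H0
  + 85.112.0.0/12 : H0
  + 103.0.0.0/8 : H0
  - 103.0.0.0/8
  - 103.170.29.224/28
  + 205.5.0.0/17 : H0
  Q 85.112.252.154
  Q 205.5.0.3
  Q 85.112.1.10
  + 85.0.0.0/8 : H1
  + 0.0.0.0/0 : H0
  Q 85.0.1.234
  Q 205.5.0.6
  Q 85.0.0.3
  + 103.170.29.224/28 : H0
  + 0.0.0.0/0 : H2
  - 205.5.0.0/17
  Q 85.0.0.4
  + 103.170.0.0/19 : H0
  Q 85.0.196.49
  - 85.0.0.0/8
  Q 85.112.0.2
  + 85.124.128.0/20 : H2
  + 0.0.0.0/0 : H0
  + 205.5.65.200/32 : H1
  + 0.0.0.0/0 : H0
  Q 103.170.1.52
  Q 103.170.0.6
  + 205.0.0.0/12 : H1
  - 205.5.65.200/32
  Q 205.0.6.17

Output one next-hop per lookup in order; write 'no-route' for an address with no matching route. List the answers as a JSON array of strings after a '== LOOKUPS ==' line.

Apply in order:
  + 103.170.0.0/16 (H0) depth=16
  del 103.170.0.0/16 (clear depth 16)
  + 103.170.29.224/28 (H0) depth=28
  + 85.112.0.0/12 (H0) depth=12
  + 103.0.0.0/8 (H0) depth=8
  del 103.0.0.0/8 (clear depth 8)
  del 103.170.29.224/28 (clear depth 28)
  + 205.5.0.0/17 (H0) depth=17
  ? 85.112.252.154  path d0:-→d1:-→d2:-→d3:-→d4:-→d5:-→d6:-→d7:-→d8:-→d9:-→d10:-→d11:-→d12:H0  best=H0
  ? 205.5.0.3  path d0:-→d1:-→d2:-→d3:-→d4:-→d5:-→d6:-→d7:-→d8:-→d9:-→d10:-→d11:-→d12:-→d13:-→d14:-→d15:-→d16:-→d17:H0  best=H0
  ? 85.112.1.10  path d0:-→d1:-→d2:-→d3:-→d4:-→d5:-→d6:-→d7:-→d8:-→d9:-→d10:-→d11:-→d12:H0  best=H0
  + 85.0.0.0/8 (H1) depth=8
  + 0.0.0.0/0 (H0) depth=0
  ? 85.0.1.234  path d0:H0→d1:-→d2:-→d3:-→d4:-→d5:-→d6:-→d7:-→d8:H1→d9:-  best=H1
  ? 205.5.0.6  path d0:H0→d1:-→d2:-→d3:-→d4:-→d5:-→d6:-→d7:-→d8:-→d9:-→d10:-→d11:-→d12:-→d13:-→d14:-→d15:-→d16:-→d17:H0  best=H0
  ? 85.0.0.3  path d0:H0→d1:-→d2:-→d3:-→d4:-→d5:-→d6:-→d7:-→d8:H1→d9:-  best=H1
  + 103.170.29.224/28 (H0) depth=28
  + 0.0.0.0/0 (H2) depth=0
  del 205.5.0.0/17 (clear depth 17)
  ? 85.0.0.4  path d0:H2→d1:-→d2:-→d3:-→d4:-→d5:-→d6:-→d7:-→d8:H1→d9:-  best=H1
  + 103.170.0.0/19 (H0) depth=19
  ? 85.0.196.49  path d0:H2→d1:-→d2:-→d3:-→d4:-→d5:-→d6:-→d7:-→d8:H1→d9:-  best=H1
  del 85.0.0.0/8 (clear depth 8)
  ? 85.112.0.2  path d0:H2→d1:-→d2:-→d3:-→d4:-→d5:-→d6:-→d7:-→d8:-→d9:-→d10:-→d11:-→d12:H0  best=H0
  + 85.124.128.0/20 (H2) depth=20
  + 0.0.0.0/0 (H0) depth=0
  + 205.5.65.200/32 (H1) depth=32
  + 0.0.0.0/0 (H0) depth=0
  ? 103.170.1.52  path d0:H0→d1:-→d2:-→d3:-→d4:-→d5:-→d6:-→d7:-→d8:-→d9:-→d10:-→d11:-→d12:-→d13:-→d14:-→d15:-→d16:-→d17:-→d18:-→d19:H0  best=H0
  ? 103.170.0.6  path d0:H0→d1:-→d2:-→d3:-→d4:-→d5:-→d6:-→d7:-→d8:-→d9:-→d10:-→d11:-→d12:-→d13:-→d14:-→d15:-→d16:-→d17:-→d18:-→d19:H0  best=H0
  + 205.0.0.0/12 (H1) depth=12
  del 205.5.65.200/32 (clear depth 32)
  ? 205.0.6.17  path d0:H0→d1:-→d2:-→d3:-→d4:-→d5:-→d6:-→d7:-→d8:-→d9:-→d10:-→d11:-→d12:H1→d13:-  best=H1

== LOOKUPS ==
["H0","H0","H0","H1","H0","H1","H1","H1","H0","H0","H0","H1"]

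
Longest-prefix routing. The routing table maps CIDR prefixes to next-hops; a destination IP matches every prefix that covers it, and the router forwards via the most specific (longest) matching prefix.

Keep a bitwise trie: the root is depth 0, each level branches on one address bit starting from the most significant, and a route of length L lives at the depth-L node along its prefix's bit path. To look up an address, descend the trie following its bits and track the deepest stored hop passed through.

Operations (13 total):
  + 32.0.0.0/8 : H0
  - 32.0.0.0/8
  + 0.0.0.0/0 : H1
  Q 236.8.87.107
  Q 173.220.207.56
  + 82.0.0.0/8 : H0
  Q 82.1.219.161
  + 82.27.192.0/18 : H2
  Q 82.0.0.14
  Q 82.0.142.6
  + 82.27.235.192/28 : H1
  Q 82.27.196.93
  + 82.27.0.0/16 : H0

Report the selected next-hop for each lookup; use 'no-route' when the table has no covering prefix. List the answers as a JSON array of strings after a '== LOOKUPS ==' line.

Apply in order:
  + 32.0.0.0/8 (H0) depth=8
  del 32.0.0.0/8 (clear depth 8)
  + 0.0.0.0/0 (H1) depth=0
  Q 236.8.87.107: descend ε ; hops seen [H1] ; pick H1
  Q 173.220.207.56: descend ε ; hops seen [H1] ; pick H1
  + 82.0.0.0/8 (H0) depth=8
  Q 82.1.219.161: descend 01010010 ; hops seen [H1,H0] ; pick H0
  + 82.27.192.0/18 (H2) depth=18
  Q 82.0.0.14: descend 01010010000 ; hops seen [H1,H0] ; pick H0
  Q 82.0.142.6: descend 01010010000 ; hops seen [H1,H0] ; pick H0
  + 82.27.235.192/28 (H1) depth=28
  Q 82.27.196.93: descend 010100100001101111 ; hops seen [H1,H0,H2] ; pick H2
  + 82.27.0.0/16 (H0) depth=16

== LOOKUPS ==
["H1","H1","H0","H0","H0","H2"]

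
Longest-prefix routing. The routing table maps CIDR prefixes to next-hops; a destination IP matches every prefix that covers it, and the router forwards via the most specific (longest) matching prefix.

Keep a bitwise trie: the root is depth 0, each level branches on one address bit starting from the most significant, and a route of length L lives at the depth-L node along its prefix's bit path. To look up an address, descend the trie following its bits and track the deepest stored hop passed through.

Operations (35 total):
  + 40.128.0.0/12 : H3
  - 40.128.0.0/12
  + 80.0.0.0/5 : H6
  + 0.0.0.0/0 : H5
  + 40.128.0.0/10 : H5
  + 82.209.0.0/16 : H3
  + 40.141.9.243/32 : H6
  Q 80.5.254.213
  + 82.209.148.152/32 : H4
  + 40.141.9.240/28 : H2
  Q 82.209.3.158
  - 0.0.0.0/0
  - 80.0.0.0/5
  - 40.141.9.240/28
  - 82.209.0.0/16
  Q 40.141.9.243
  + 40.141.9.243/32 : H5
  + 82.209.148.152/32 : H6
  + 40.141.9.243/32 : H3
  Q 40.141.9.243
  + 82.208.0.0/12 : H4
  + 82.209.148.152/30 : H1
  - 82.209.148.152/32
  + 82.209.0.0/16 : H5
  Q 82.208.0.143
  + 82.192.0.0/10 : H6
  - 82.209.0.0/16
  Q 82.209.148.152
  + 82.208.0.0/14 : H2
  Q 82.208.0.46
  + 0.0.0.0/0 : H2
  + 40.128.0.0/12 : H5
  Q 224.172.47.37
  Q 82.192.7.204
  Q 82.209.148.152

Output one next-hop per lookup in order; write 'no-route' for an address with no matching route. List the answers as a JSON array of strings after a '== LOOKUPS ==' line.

Apply in order:
  add 40.128.0.0/12 -> H3 at depth 12
  del 40.128.0.0/12 (clear depth 12)
  add 80.0.0.0/5 -> H6 at depth 5
  add 0.0.0.0/0 -> H5 at depth 0
  add 40.128.0.0/10 -> H5 at depth 10
  add 82.209.0.0/16 -> H3 at depth 16
  add 40.141.9.243/32 -> H6 at depth 32
  Q 80.5.254.213: descend 010100 ; hops seen [H5,H6] ; pick H6
  add 82.209.148.152/32 -> H4 at depth 32
  add 40.141.9.240/28 -> H2 at depth 28
  Q 82.209.3.158: descend 0101001011010001 ; hops seen [H5,H6,H3] ; pick H3
  del 0.0.0.0/0 (clear depth 0)
  del 80.0.0.0/5 (clear depth 5)
  del 40.141.9.240/28 (clear depth 28)
  del 82.209.0.0/16 (clear depth 16)
  Q 40.141.9.243: descend 00101000100011010000100111110011 ; hops seen [H5,H6] ; pick H6
  add 40.141.9.243/32 -> H5 at depth 32
  add 82.209.148.152/32 -> H6 at depth 32
  add 40.141.9.243/32 -> H3 at depth 32
  Q 40.141.9.243: descend 00101000100011010000100111110011 ; hops seen [H5,H3] ; pick H3
  add 82.208.0.0/12 -> H4 at depth 12
  add 82.209.148.152/30 -> H1 at depth 30
  del 82.209.148.152/32 (clear depth 32)
  add 82.209.0.0/16 -> H5 at depth 16
  Q 82.208.0.143: descend 010100101101000 ; hops seen [H4] ; pick H4
  add 82.192.0.0/10 -> H6 at depth 10
  del 82.209.0.0/16 (clear depth 16)
  Q 82.209.148.152: descend 01010010110100011001010010011000 ; hops seen [H6,H4,H1] ; pick H1
  add 82.208.0.0/14 -> H2 at depth 14
  Q 82.208.0.46: descend 010100101101000 ; hops seen [H6,H4,H2] ; pick H2
  add 0.0.0.0/0 -> H2 at depth 0
  add 40.128.0.0/12 -> H5 at depth 12
  Q 224.172.47.37: descend ε ; hops seen [H2] ; pick H2
  Q 82.192.7.204: descend 01010010110 ; hops seen [H2,H6] ; pick H6
  Q 82.209.148.152: descend 01010010110100011001010010011000 ; hops seen [H2,H6,H4,H2,H1] ; pick H1

== LOOKUPS ==
["H6","H3","H6","H3","H4","H1","H2","H2","H6","H1"]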